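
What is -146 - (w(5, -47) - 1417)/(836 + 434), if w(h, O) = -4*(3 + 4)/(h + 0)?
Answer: -919987/6350 ≈ -144.88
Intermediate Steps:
w(h, O) = -28/h
-146 - (w(5, -47) - 1417)/(836 + 434) = -146 - (-28/5 - 1417)/(836 + 434) = -146 - (-28*1/5 - 1417)/1270 = -146 - (-28/5 - 1417)/1270 = -146 - (-7113)/(5*1270) = -146 - 1*(-7113/6350) = -146 + 7113/6350 = -919987/6350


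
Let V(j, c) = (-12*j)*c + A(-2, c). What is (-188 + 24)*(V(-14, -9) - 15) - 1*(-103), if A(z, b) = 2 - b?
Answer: 248727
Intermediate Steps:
V(j, c) = 2 - c - 12*c*j (V(j, c) = (-12*j)*c + (2 - c) = -12*c*j + (2 - c) = 2 - c - 12*c*j)
(-188 + 24)*(V(-14, -9) - 15) - 1*(-103) = (-188 + 24)*((2 - 1*(-9) - 12*(-9)*(-14)) - 15) - 1*(-103) = -164*((2 + 9 - 1512) - 15) + 103 = -164*(-1501 - 15) + 103 = -164*(-1516) + 103 = 248624 + 103 = 248727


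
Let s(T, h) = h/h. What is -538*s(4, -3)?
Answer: -538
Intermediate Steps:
s(T, h) = 1
-538*s(4, -3) = -538*1 = -538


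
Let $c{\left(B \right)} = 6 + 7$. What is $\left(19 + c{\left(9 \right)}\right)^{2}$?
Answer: $1024$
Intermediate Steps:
$c{\left(B \right)} = 13$
$\left(19 + c{\left(9 \right)}\right)^{2} = \left(19 + 13\right)^{2} = 32^{2} = 1024$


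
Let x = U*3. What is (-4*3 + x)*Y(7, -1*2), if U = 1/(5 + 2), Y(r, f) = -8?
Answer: 648/7 ≈ 92.571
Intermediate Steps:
U = 1/7 ≈ 0.14286
x = 3/7 (x = (1/7)*3 = 3/7 ≈ 0.42857)
(-4*3 + x)*Y(7, -1*2) = (-4*3 + 3/7)*(-8) = (-12 + 3/7)*(-8) = -81/7*(-8) = 648/7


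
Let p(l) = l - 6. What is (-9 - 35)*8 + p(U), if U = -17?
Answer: -375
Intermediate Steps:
p(l) = -6 + l
(-9 - 35)*8 + p(U) = (-9 - 35)*8 + (-6 - 17) = -44*8 - 23 = -352 - 23 = -375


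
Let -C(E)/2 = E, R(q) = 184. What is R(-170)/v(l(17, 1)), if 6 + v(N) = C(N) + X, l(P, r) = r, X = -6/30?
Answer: -920/41 ≈ -22.439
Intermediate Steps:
X = -⅕ (X = -6*1/30 = -⅕ ≈ -0.20000)
C(E) = -2*E
v(N) = -31/5 - 2*N (v(N) = -6 + (-2*N - ⅕) = -6 + (-⅕ - 2*N) = -31/5 - 2*N)
R(-170)/v(l(17, 1)) = 184/(-31/5 - 2*1) = 184/(-31/5 - 2) = 184/(-41/5) = 184*(-5/41) = -920/41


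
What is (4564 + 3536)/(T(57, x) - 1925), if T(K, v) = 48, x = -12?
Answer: -8100/1877 ≈ -4.3154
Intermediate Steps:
(4564 + 3536)/(T(57, x) - 1925) = (4564 + 3536)/(48 - 1925) = 8100/(-1877) = 8100*(-1/1877) = -8100/1877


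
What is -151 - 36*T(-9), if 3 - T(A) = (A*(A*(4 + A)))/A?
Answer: 1361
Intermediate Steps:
T(A) = 3 - A*(4 + A) (T(A) = 3 - A*(A*(4 + A))/A = 3 - A**2*(4 + A)/A = 3 - A*(4 + A))
-151 - 36*T(-9) = -151 - 36*(3 - 1*(-9)**2 - 4*(-9)) = -151 - 36*(3 - 1*81 + 36) = -151 - 36*(3 - 81 + 36) = -151 - 36*(-42) = -151 + 1512 = 1361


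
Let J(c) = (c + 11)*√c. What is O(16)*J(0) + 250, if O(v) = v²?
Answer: 250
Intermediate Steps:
J(c) = √c*(11 + c) (J(c) = (11 + c)*√c = √c*(11 + c))
O(16)*J(0) + 250 = 16²*(√0*(11 + 0)) + 250 = 256*(0*11) + 250 = 256*0 + 250 = 0 + 250 = 250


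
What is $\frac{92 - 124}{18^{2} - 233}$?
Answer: $- \frac{32}{91} \approx -0.35165$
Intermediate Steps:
$\frac{92 - 124}{18^{2} - 233} = - \frac{32}{324 - 233} = - \frac{32}{91}$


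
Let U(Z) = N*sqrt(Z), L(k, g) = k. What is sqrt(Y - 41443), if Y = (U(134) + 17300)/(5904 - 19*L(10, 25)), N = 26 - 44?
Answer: 3*sqrt(-37583517873 - 2857*sqrt(134))/2857 ≈ 203.57*I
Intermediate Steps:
N = -18
U(Z) = -18*sqrt(Z)
Y = 8650/2857 - 9*sqrt(134)/2857 (Y = (-18*sqrt(134) + 17300)/(5904 - 19*10) = (17300 - 18*sqrt(134))/(5904 - 190) = (17300 - 18*sqrt(134))/5714 = (17300 - 18*sqrt(134))*(1/5714) = 8650/2857 - 9*sqrt(134)/2857 ≈ 2.9912)
sqrt(Y - 41443) = sqrt((8650/2857 - 9*sqrt(134)/2857) - 41443) = sqrt(-118394001/2857 - 9*sqrt(134)/2857)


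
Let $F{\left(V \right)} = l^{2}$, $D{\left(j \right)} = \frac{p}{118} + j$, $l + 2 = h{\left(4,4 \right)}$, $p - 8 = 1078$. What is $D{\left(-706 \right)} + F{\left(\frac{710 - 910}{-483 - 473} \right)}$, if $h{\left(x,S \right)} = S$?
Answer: $- \frac{40875}{59} \approx -692.8$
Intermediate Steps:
$p = 1086$ ($p = 8 + 1078 = 1086$)
$l = 2$ ($l = -2 + 4 = 2$)
$D{\left(j \right)} = \frac{543}{59} + j$ ($D{\left(j \right)} = \frac{1086}{118} + j = 1086 \cdot \frac{1}{118} + j = \frac{543}{59} + j$)
$F{\left(V \right)} = 4$ ($F{\left(V \right)} = 2^{2} = 4$)
$D{\left(-706 \right)} + F{\left(\frac{710 - 910}{-483 - 473} \right)} = \left(\frac{543}{59} - 706\right) + 4 = - \frac{41111}{59} + 4 = - \frac{40875}{59}$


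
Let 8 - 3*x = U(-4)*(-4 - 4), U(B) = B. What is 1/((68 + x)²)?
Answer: 1/3600 ≈ 0.00027778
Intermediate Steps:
x = -8 (x = 8/3 - (-4)*(-4 - 4)/3 = 8/3 - (-4)*(-8)/3 = 8/3 - ⅓*32 = 8/3 - 32/3 = -8)
1/((68 + x)²) = 1/((68 - 8)²) = 1/(60²) = 1/3600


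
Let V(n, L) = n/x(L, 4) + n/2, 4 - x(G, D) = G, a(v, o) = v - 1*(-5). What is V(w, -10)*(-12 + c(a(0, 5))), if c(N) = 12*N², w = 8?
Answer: 9216/7 ≈ 1316.6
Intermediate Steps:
a(v, o) = 5 + v (a(v, o) = v + 5 = 5 + v)
x(G, D) = 4 - G
V(n, L) = n/2 + n/(4 - L) (V(n, L) = n/(4 - L) + n/2 = n/2 + n/(4 - L))
V(w, -10)*(-12 + c(a(0, 5))) = ((½)*8*(-6 - 10)/(-4 - 10))*(-12 + 12*(5 + 0)²) = ((½)*8*(-16)/(-14))*(-12 + 12*5²) = ((½)*8*(-1/14)*(-16))*(-12 + 12*25) = 32*(-12 + 300)/7 = (32/7)*288 = 9216/7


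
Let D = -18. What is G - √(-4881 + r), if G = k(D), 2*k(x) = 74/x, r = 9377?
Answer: -37/18 - 4*√281 ≈ -69.108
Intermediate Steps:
k(x) = 37/x (k(x) = (74/x)/2 = 37/x)
G = -37/18 (G = 37/(-18) = 37*(-1/18) = -37/18 ≈ -2.0556)
G - √(-4881 + r) = -37/18 - √(-4881 + 9377) = -37/18 - √4496 = -37/18 - 4*√281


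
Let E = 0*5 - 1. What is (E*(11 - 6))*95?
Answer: -475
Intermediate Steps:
E = -1 (E = 0 - 1 = -1)
(E*(11 - 6))*95 = -(11 - 6)*95 = -1*5*95 = -5*95 = -475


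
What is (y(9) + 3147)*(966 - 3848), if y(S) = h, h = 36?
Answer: -9173406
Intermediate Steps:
y(S) = 36
(y(9) + 3147)*(966 - 3848) = (36 + 3147)*(966 - 3848) = 3183*(-2882) = -9173406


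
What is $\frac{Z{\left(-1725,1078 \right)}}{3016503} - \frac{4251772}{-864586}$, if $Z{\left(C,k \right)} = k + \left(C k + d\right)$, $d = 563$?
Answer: $\frac{1869860147107}{434671043793} \approx 4.3018$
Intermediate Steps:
$Z{\left(C,k \right)} = 563 + k + C k$ ($Z{\left(C,k \right)} = k + \left(C k + 563\right) = k + \left(563 + C k\right) = 563 + k + C k$)
$\frac{Z{\left(-1725,1078 \right)}}{3016503} - \frac{4251772}{-864586} = \frac{563 + 1078 - 1859550}{3016503} - \frac{4251772}{-864586} = \left(563 + 1078 - 1859550\right) \frac{1}{3016503} - - \frac{2125886}{432293} = \left(-1857909\right) \frac{1}{3016503} + \frac{2125886}{432293} = - \frac{619303}{1005501} + \frac{2125886}{432293} = \frac{1869860147107}{434671043793}$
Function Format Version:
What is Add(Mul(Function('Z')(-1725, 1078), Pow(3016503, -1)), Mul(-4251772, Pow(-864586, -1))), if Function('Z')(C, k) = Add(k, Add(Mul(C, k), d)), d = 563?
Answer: Rational(1869860147107, 434671043793) ≈ 4.3018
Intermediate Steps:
Function('Z')(C, k) = Add(563, k, Mul(C, k)) (Function('Z')(C, k) = Add(k, Add(Mul(C, k), 563)) = Add(k, Add(563, Mul(C, k))) = Add(563, k, Mul(C, k)))
Add(Mul(Function('Z')(-1725, 1078), Pow(3016503, -1)), Mul(-4251772, Pow(-864586, -1))) = Add(Mul(Add(563, 1078, Mul(-1725, 1078)), Pow(3016503, -1)), Mul(-4251772, Pow(-864586, -1))) = Add(Mul(Add(563, 1078, -1859550), Rational(1, 3016503)), Mul(-4251772, Rational(-1, 864586))) = Add(Mul(-1857909, Rational(1, 3016503)), Rational(2125886, 432293)) = Add(Rational(-619303, 1005501), Rational(2125886, 432293)) = Rational(1869860147107, 434671043793)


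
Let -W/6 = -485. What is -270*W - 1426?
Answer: -787126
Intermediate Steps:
W = 2910 (W = -6*(-485) = 2910)
-270*W - 1426 = -270*2910 - 1426 = -785700 - 1426 = -787126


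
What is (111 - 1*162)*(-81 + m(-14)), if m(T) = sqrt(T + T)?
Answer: 4131 - 102*I*sqrt(7) ≈ 4131.0 - 269.87*I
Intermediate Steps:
m(T) = sqrt(2)*sqrt(T) (m(T) = sqrt(2*T) = sqrt(2)*sqrt(T))
(111 - 1*162)*(-81 + m(-14)) = (111 - 1*162)*(-81 + sqrt(2)*sqrt(-14)) = (111 - 162)*(-81 + sqrt(2)*(I*sqrt(14))) = -51*(-81 + 2*I*sqrt(7)) = 4131 - 102*I*sqrt(7)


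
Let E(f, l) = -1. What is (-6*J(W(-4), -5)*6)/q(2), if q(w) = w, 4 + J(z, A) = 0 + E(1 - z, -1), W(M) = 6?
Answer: 90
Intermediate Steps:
J(z, A) = -5 (J(z, A) = -4 + (0 - 1) = -4 - 1 = -5)
(-6*J(W(-4), -5)*6)/q(2) = (-6*(-5)*6)/2 = (30*6)*(½) = 180*(½) = 90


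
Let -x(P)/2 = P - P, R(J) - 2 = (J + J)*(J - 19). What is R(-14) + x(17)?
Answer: 926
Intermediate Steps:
R(J) = 2 + 2*J*(-19 + J) (R(J) = 2 + (J + J)*(J - 19) = 2 + (2*J)*(-19 + J) = 2 + 2*J*(-19 + J))
x(P) = 0 (x(P) = -2*(P - P) = -2*0 = 0)
R(-14) + x(17) = (2 - 38*(-14) + 2*(-14)**2) + 0 = (2 + 532 + 2*196) + 0 = (2 + 532 + 392) + 0 = 926 + 0 = 926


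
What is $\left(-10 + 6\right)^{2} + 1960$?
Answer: $1976$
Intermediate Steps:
$\left(-10 + 6\right)^{2} + 1960 = \left(-4\right)^{2} + 1960 = 16 + 1960 = 1976$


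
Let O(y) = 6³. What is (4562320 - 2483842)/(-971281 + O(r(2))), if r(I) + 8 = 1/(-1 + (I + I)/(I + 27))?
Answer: -2078478/971065 ≈ -2.1404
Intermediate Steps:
r(I) = -8 + 1/(-1 + 2*I/(27 + I)) (r(I) = -8 + 1/(-1 + (I + I)/(I + 27)) = -8 + 1/(-1 + (2*I)/(27 + I)) = -8 + 1/(-1 + 2*I/(27 + I)))
O(y) = 216
(4562320 - 2483842)/(-971281 + O(r(2))) = (4562320 - 2483842)/(-971281 + 216) = 2078478/(-971065) = 2078478*(-1/971065) = -2078478/971065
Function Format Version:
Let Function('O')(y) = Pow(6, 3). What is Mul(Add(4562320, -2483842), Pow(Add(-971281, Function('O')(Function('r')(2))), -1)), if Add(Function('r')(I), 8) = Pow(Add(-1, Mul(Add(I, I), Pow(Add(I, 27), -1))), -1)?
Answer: Rational(-2078478, 971065) ≈ -2.1404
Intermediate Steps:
Function('r')(I) = Add(-8, Pow(Add(-1, Mul(2, I, Pow(Add(27, I), -1))), -1)) (Function('r')(I) = Add(-8, Pow(Add(-1, Mul(Add(I, I), Pow(Add(I, 27), -1))), -1)) = Add(-8, Pow(Add(-1, Mul(Mul(2, I), Pow(Add(27, I), -1))), -1)) = Add(-8, Pow(Add(-1, Mul(2, I, Pow(Add(27, I), -1))), -1)))
Function('O')(y) = 216
Mul(Add(4562320, -2483842), Pow(Add(-971281, Function('O')(Function('r')(2))), -1)) = Mul(Add(4562320, -2483842), Pow(Add(-971281, 216), -1)) = Mul(2078478, Pow(-971065, -1)) = Mul(2078478, Rational(-1, 971065)) = Rational(-2078478, 971065)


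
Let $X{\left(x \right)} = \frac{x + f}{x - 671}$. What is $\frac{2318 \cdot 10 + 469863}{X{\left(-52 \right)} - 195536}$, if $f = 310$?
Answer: $- \frac{118823363}{47124262} \approx -2.5215$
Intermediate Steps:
$X{\left(x \right)} = \frac{310 + x}{-671 + x}$ ($X{\left(x \right)} = \frac{x + 310}{x - 671} = \frac{310 + x}{-671 + x}$)
$\frac{2318 \cdot 10 + 469863}{X{\left(-52 \right)} - 195536} = \frac{2318 \cdot 10 + 469863}{\frac{310 - 52}{-671 - 52} - 195536} = \frac{23180 + 469863}{\frac{1}{-723} \cdot 258 - 195536} = \frac{493043}{\left(- \frac{1}{723}\right) 258 - 195536} = \frac{493043}{- \frac{86}{241} - 195536} = \frac{493043}{- \frac{47124262}{241}} = 493043 \left(- \frac{241}{47124262}\right) = - \frac{118823363}{47124262}$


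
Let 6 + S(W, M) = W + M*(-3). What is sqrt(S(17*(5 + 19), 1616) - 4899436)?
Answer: I*sqrt(4903882) ≈ 2214.5*I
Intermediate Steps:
S(W, M) = -6 + W - 3*M (S(W, M) = -6 + (W + M*(-3)) = -6 + (W - 3*M) = -6 + W - 3*M)
sqrt(S(17*(5 + 19), 1616) - 4899436) = sqrt((-6 + 17*(5 + 19) - 3*1616) - 4899436) = sqrt((-6 + 17*24 - 4848) - 4899436) = sqrt((-6 + 408 - 4848) - 4899436) = sqrt(-4446 - 4899436) = sqrt(-4903882) = I*sqrt(4903882)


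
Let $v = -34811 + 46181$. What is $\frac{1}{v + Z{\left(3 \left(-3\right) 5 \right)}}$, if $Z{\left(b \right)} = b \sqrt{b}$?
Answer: $\frac{758}{8624535} + \frac{3 i \sqrt{5}}{2874845} \approx 8.7889 \cdot 10^{-5} + 2.3334 \cdot 10^{-6} i$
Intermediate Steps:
$v = 11370$
$Z{\left(b \right)} = b^{\frac{3}{2}}$
$\frac{1}{v + Z{\left(3 \left(-3\right) 5 \right)}} = \frac{1}{11370 + \left(3 \left(-3\right) 5\right)^{\frac{3}{2}}} = \frac{1}{11370 + \left(\left(-9\right) 5\right)^{\frac{3}{2}}} = \frac{1}{11370 + \left(-45\right)^{\frac{3}{2}}} = \frac{1}{11370 - 135 i \sqrt{5}}$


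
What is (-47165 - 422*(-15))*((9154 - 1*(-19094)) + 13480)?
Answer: -1703962880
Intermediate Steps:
(-47165 - 422*(-15))*((9154 - 1*(-19094)) + 13480) = (-47165 + 6330)*((9154 + 19094) + 13480) = -40835*(28248 + 13480) = -40835*41728 = -1703962880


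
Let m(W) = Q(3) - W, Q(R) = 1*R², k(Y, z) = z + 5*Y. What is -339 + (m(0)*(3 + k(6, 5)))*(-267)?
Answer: -91653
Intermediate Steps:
Q(R) = R²
m(W) = 9 - W (m(W) = 3² - W = 9 - W)
-339 + (m(0)*(3 + k(6, 5)))*(-267) = -339 + ((9 - 1*0)*(3 + (5 + 5*6)))*(-267) = -339 + ((9 + 0)*(3 + (5 + 30)))*(-267) = -339 + (9*(3 + 35))*(-267) = -339 + (9*38)*(-267) = -339 + 342*(-267) = -339 - 91314 = -91653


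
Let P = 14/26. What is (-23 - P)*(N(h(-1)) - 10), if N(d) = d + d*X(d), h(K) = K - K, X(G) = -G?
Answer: 3060/13 ≈ 235.38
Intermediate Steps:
h(K) = 0
N(d) = d - d² (N(d) = d + d*(-d) = d - d²)
P = 7/13 (P = 14*(1/26) = 7/13 ≈ 0.53846)
(-23 - P)*(N(h(-1)) - 10) = (-23 - 1*7/13)*(0*(1 - 1*0) - 10) = (-23 - 7/13)*(0*(1 + 0) - 10) = -306*(0*1 - 10)/13 = -306*(0 - 10)/13 = -306/13*(-10) = 3060/13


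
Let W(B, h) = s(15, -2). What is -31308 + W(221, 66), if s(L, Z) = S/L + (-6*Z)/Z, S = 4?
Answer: -469706/15 ≈ -31314.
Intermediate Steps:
s(L, Z) = -6 + 4/L (s(L, Z) = 4/L + (-6*Z)/Z = 4/L - 6 = -6 + 4/L)
W(B, h) = -86/15 (W(B, h) = -6 + 4/15 = -86/15)
-31308 + W(221, 66) = -31308 - 86/15 = -469706/15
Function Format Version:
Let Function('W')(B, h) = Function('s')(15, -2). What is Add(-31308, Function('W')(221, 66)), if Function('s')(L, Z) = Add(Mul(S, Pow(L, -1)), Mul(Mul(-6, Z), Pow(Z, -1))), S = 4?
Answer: Rational(-469706, 15) ≈ -31314.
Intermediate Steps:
Function('s')(L, Z) = Add(-6, Mul(4, Pow(L, -1))) (Function('s')(L, Z) = Add(Mul(4, Pow(L, -1)), Mul(Mul(-6, Z), Pow(Z, -1))) = Add(Mul(4, Pow(L, -1)), -6) = Add(-6, Mul(4, Pow(L, -1))))
Function('W')(B, h) = Rational(-86, 15) (Function('W')(B, h) = Add(-6, Mul(4, Pow(15, -1))) = Add(-6, Mul(4, Rational(1, 15))) = Add(-6, Rational(4, 15)) = Rational(-86, 15))
Add(-31308, Function('W')(221, 66)) = Add(-31308, Rational(-86, 15)) = Rational(-469706, 15)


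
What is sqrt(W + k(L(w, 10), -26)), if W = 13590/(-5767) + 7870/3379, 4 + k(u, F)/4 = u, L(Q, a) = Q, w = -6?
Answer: 2*I*sqrt(3799915073213430)/19486693 ≈ 6.3267*I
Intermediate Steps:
k(u, F) = -16 + 4*u
W = -534320/19486693 (W = 13590*(-1/5767) + 7870*(1/3379) = -13590/5767 + 7870/3379 = -534320/19486693 ≈ -0.027420)
sqrt(W + k(L(w, 10), -26)) = sqrt(-534320/19486693 + (-16 + 4*(-6))) = sqrt(-534320/19486693 + (-16 - 24)) = sqrt(-534320/19486693 - 40) = sqrt(-780002040/19486693) = 2*I*sqrt(3799915073213430)/19486693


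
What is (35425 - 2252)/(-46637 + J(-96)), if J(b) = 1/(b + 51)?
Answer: -1492785/2098666 ≈ -0.71130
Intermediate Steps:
J(b) = 1/(51 + b)
(35425 - 2252)/(-46637 + J(-96)) = (35425 - 2252)/(-46637 + 1/(51 - 96)) = 33173/(-46637 + 1/(-45)) = 33173/(-46637 - 1/45) = 33173/(-2098666/45) = 33173*(-45/2098666) = -1492785/2098666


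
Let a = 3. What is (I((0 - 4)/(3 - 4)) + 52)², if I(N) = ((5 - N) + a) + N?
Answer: 3600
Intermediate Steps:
I(N) = 8 (I(N) = ((5 - N) + 3) + N = (8 - N) + N = 8)
(I((0 - 4)/(3 - 4)) + 52)² = (8 + 52)² = 60² = 3600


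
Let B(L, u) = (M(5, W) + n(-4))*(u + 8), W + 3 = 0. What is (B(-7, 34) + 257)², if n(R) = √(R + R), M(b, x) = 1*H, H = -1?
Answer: 32113 + 36120*I*√2 ≈ 32113.0 + 51081.0*I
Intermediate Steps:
W = -3 (W = -3 + 0 = -3)
M(b, x) = -1 (M(b, x) = 1*(-1) = -1)
n(R) = √2*√R (n(R) = √(2*R) = √2*√R)
B(L, u) = (-1 + 2*I*√2)*(8 + u) (B(L, u) = (-1 + √2*√(-4))*(u + 8) = (-1 + √2*(2*I))*(8 + u) = (-1 + 2*I*√2)*(8 + u))
(B(-7, 34) + 257)² = ((-8 - 1*34 + 16*I*√2 + 2*I*34*√2) + 257)² = ((-8 - 34 + 16*I*√2 + 68*I*√2) + 257)² = ((-42 + 84*I*√2) + 257)² = (215 + 84*I*√2)²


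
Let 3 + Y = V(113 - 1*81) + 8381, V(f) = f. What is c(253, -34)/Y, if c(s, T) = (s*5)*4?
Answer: 506/841 ≈ 0.60166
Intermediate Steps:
c(s, T) = 20*s (c(s, T) = (5*s)*4 = 20*s)
Y = 8410 (Y = -3 + ((113 - 1*81) + 8381) = -3 + ((113 - 81) + 8381) = -3 + (32 + 8381) = -3 + 8413 = 8410)
c(253, -34)/Y = (20*253)/8410 = 5060*(1/8410) = 506/841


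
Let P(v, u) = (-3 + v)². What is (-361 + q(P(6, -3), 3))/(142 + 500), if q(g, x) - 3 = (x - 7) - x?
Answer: -365/642 ≈ -0.56854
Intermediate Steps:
q(g, x) = -4 (q(g, x) = 3 + ((x - 7) - x) = 3 + ((-7 + x) - x) = 3 - 7 = -4)
(-361 + q(P(6, -3), 3))/(142 + 500) = (-361 - 4)/(142 + 500) = -365/642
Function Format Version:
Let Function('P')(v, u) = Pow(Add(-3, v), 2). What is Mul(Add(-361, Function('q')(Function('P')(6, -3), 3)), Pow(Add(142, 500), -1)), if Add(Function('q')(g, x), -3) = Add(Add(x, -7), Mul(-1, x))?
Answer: Rational(-365, 642) ≈ -0.56854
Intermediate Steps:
Function('q')(g, x) = -4 (Function('q')(g, x) = Add(3, Add(Add(x, -7), Mul(-1, x))) = Add(3, Add(Add(-7, x), Mul(-1, x))) = Add(3, -7) = -4)
Mul(Add(-361, Function('q')(Function('P')(6, -3), 3)), Pow(Add(142, 500), -1)) = Mul(Add(-361, -4), Pow(Add(142, 500), -1)) = Mul(-365, Pow(642, -1)) = Mul(-365, Rational(1, 642)) = Rational(-365, 642)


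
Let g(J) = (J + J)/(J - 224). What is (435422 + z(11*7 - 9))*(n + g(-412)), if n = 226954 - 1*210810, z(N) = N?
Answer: 1117947249980/159 ≈ 7.0311e+9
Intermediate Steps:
g(J) = 2*J/(-224 + J) (g(J) = (2*J)/(-224 + J) = 2*J/(-224 + J))
n = 16144 (n = 226954 - 210810 = 16144)
(435422 + z(11*7 - 9))*(n + g(-412)) = (435422 + (11*7 - 9))*(16144 + 2*(-412)/(-224 - 412)) = (435422 + (77 - 9))*(16144 + 2*(-412)/(-636)) = (435422 + 68)*(16144 + 2*(-412)*(-1/636)) = 435490*(16144 + 206/159) = 435490*(2567102/159) = 1117947249980/159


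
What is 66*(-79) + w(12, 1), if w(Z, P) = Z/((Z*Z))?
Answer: -62567/12 ≈ -5213.9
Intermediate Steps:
w(Z, P) = 1/Z (w(Z, P) = Z/(Z²) = Z/Z² = 1/Z)
66*(-79) + w(12, 1) = 66*(-79) + 1/12 = -5214 + 1/12 = -62567/12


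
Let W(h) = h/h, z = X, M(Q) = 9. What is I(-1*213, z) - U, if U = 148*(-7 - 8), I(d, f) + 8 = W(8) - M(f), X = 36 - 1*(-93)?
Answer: 2204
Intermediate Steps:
X = 129 (X = 36 + 93 = 129)
z = 129
W(h) = 1
I(d, f) = -16 (I(d, f) = -8 + (1 - 1*9) = -8 + (1 - 9) = -8 - 8 = -16)
U = -2220 (U = 148*(-15) = -2220)
I(-1*213, z) - U = -16 - 1*(-2220) = -16 + 2220 = 2204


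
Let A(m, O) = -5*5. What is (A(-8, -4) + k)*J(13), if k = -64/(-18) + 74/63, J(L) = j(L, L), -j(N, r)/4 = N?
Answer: 66404/63 ≈ 1054.0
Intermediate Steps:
j(N, r) = -4*N
J(L) = -4*L
k = 298/63 (k = -64*(-1/18) + 74*(1/63) = 32/9 + 74/63 = 298/63 ≈ 4.7302)
A(m, O) = -25
(A(-8, -4) + k)*J(13) = (-25 + 298/63)*(-4*13) = -1277/63*(-52) = 66404/63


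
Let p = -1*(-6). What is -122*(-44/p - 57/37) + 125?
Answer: 134045/111 ≈ 1207.6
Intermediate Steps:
p = 6
-122*(-44/p - 57/37) + 125 = -122*(-44/6 - 57/37) + 125 = -122*(-44*⅙ - 57*1/37) + 125 = -122*(-22/3 - 57/37) + 125 = -122*(-985/111) + 125 = 120170/111 + 125 = 134045/111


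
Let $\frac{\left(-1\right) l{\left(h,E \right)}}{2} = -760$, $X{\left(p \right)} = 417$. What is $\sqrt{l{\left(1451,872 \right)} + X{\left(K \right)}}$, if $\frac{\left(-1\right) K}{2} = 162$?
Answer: $\sqrt{1937} \approx 44.011$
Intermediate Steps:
$K = -324$ ($K = \left(-2\right) 162 = -324$)
$l{\left(h,E \right)} = 1520$ ($l{\left(h,E \right)} = \left(-2\right) \left(-760\right) = 1520$)
$\sqrt{l{\left(1451,872 \right)} + X{\left(K \right)}} = \sqrt{1520 + 417} = \sqrt{1937}$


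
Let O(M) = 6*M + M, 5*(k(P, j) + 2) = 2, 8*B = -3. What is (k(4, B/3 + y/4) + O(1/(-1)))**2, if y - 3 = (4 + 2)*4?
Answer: 1849/25 ≈ 73.960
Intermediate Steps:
B = -3/8 (B = (1/8)*(-3) = -3/8 ≈ -0.37500)
y = 27 (y = 3 + (4 + 2)*4 = 3 + 6*4 = 3 + 24 = 27)
k(P, j) = -8/5 (k(P, j) = -2 + (1/5)*2 = -2 + 2/5 = -8/5)
O(M) = 7*M
(k(4, B/3 + y/4) + O(1/(-1)))**2 = (-8/5 + 7/(-1))**2 = (-8/5 + 7*(-1))**2 = (-8/5 - 7)**2 = (-43/5)**2 = 1849/25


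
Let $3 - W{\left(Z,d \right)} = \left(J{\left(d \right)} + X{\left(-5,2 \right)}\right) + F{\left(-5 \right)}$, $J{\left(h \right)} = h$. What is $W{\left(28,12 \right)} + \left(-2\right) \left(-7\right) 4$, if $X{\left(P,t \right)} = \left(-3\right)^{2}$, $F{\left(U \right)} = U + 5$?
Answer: $38$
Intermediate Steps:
$F{\left(U \right)} = 5 + U$
$X{\left(P,t \right)} = 9$
$W{\left(Z,d \right)} = -6 - d$ ($W{\left(Z,d \right)} = 3 - \left(\left(d + 9\right) + \left(5 - 5\right)\right) = 3 - \left(\left(9 + d\right) + 0\right) = 3 - \left(9 + d\right) = -6 - d$)
$W{\left(28,12 \right)} + \left(-2\right) \left(-7\right) 4 = \left(-6 - 12\right) + \left(-2\right) \left(-7\right) 4 = \left(-6 - 12\right) + 14 \cdot 4 = -18 + 56 = 38$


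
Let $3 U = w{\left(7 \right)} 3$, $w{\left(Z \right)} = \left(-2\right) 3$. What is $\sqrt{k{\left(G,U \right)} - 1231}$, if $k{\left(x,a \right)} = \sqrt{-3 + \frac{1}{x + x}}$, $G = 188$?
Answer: $\frac{\sqrt{-10877116 + 329 i \sqrt{2162}}}{94} \approx 0.024672 + 35.086 i$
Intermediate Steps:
$w{\left(Z \right)} = -6$
$U = -6$ ($U = \frac{\left(-6\right) 3}{3} = \frac{1}{3} \left(-18\right) = -6$)
$k{\left(x,a \right)} = \sqrt{-3 + \frac{1}{2 x}}$
$\sqrt{k{\left(G,U \right)} - 1231} = \sqrt{\frac{\sqrt{-12 + \frac{2}{188}}}{2} - 1231} = \sqrt{\frac{\sqrt{-12 + 2 \cdot \frac{1}{188}}}{2} - 1231} = \sqrt{\frac{\sqrt{-12 + \frac{1}{94}}}{2} - 1231} = \sqrt{\frac{\sqrt{- \frac{1127}{94}}}{2} - 1231} = \sqrt{\frac{\frac{7}{94} i \sqrt{2162}}{2} - 1231} = \sqrt{\frac{7 i \sqrt{2162}}{188} - 1231} = \sqrt{-1231 + \frac{7 i \sqrt{2162}}{188}}$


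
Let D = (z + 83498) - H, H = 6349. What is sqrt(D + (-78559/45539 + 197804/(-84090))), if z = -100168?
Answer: I*sqrt(499427395589360621310)/147283635 ≈ 151.73*I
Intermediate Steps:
D = -23019 (D = (-100168 + 83498) - 1*6349 = -16670 - 6349 = -23019)
sqrt(D + (-78559/45539 + 197804/(-84090))) = sqrt(-23019 + (-78559/45539 + 197804/(-84090))) = sqrt(-23019 + (-78559*1/45539 + 197804*(-1/84090))) = sqrt(-23019 + (-6043/3503 - 98902/42045)) = sqrt(-23019 - 600531641/147283635) = sqrt(-3390922525706/147283635) = I*sqrt(499427395589360621310)/147283635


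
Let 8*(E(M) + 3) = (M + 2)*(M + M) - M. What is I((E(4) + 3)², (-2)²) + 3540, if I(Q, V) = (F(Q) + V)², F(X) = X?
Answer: 75409/16 ≈ 4713.1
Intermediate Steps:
E(M) = -3 - M/8 + M*(2 + M)/4 (E(M) = -3 + ((M + 2)*(M + M) - M)/8 = -3 + ((2 + M)*(2*M) - M)/8 = -3 + (2*M*(2 + M) - M)/8 = -3 + (-M + 2*M*(2 + M))/8 = -3 + (-M/8 + M*(2 + M)/4) = -3 - M/8 + M*(2 + M)/4)
I(Q, V) = (Q + V)²
I((E(4) + 3)², (-2)²) + 3540 = (((-3 + (¼)*4² + (3/8)*4) + 3)² + (-2)²)² + 3540 = (((-3 + (¼)*16 + 3/2) + 3)² + 4)² + 3540 = (((-3 + 4 + 3/2) + 3)² + 4)² + 3540 = ((5/2 + 3)² + 4)² + 3540 = ((11/2)² + 4)² + 3540 = (121/4 + 4)² + 3540 = (137/4)² + 3540 = 18769/16 + 3540 = 75409/16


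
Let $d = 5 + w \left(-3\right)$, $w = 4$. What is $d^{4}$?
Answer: $2401$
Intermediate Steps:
$d = -7$ ($d = 5 + 4 \left(-3\right) = 5 - 12 = -7$)
$d^{4} = \left(-7\right)^{4} = 2401$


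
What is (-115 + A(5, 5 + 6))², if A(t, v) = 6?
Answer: 11881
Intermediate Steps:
(-115 + A(5, 5 + 6))² = (-115 + 6)² = (-109)² = 11881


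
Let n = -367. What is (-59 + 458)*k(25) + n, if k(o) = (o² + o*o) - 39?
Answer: 482822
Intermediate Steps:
k(o) = -39 + 2*o² (k(o) = (o² + o²) - 39 = 2*o² - 39 = -39 + 2*o²)
(-59 + 458)*k(25) + n = (-59 + 458)*(-39 + 2*25²) - 367 = 399*(-39 + 2*625) - 367 = 399*(-39 + 1250) - 367 = 399*1211 - 367 = 483189 - 367 = 482822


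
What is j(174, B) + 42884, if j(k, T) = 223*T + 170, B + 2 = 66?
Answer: 57326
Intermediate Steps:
B = 64 (B = -2 + 66 = 64)
j(k, T) = 170 + 223*T
j(174, B) + 42884 = (170 + 223*64) + 42884 = (170 + 14272) + 42884 = 14442 + 42884 = 57326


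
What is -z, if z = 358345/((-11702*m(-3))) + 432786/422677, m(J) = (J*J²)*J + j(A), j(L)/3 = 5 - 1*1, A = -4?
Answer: -319530755231/459993461622 ≈ -0.69464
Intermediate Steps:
j(L) = 12 (j(L) = 3*(5 - 1*1) = 3*(5 - 1) = 3*4 = 12)
m(J) = 12 + J⁴ (m(J) = (J*J²)*J + 12 = J³*J + 12 = J⁴ + 12 = 12 + J⁴)
z = 319530755231/459993461622 (z = 358345/((-11702*(12 + (-3)⁴))) + 432786/422677 = 358345/((-11702*(12 + 81))) + 432786*(1/422677) = 358345/((-11702*93)) + 432786/422677 = 358345/(-1088286) + 432786/422677 = 358345*(-1/1088286) + 432786/422677 = -358345/1088286 + 432786/422677 = 319530755231/459993461622 ≈ 0.69464)
-z = -1*319530755231/459993461622 = -319530755231/459993461622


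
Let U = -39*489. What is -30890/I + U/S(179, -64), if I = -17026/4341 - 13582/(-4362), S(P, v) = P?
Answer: 3480266363019/91337435 ≈ 38103.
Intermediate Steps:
I = -2551325/3155907 (I = -17026*1/4341 - 13582*(-1/4362) = -17026/4341 + 6791/2181 = -2551325/3155907 ≈ -0.80843)
U = -19071
-30890/I + U/S(179, -64) = -30890/(-2551325/3155907) - 19071/179 = -30890*(-3155907/2551325) - 19071*1/179 = 19497193446/510265 - 19071/179 = 3480266363019/91337435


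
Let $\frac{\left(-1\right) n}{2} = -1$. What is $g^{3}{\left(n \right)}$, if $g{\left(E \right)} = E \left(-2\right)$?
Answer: $-64$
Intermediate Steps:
$n = 2$ ($n = \left(-2\right) \left(-1\right) = 2$)
$g{\left(E \right)} = - 2 E$
$g^{3}{\left(n \right)} = \left(\left(-2\right) 2\right)^{3} = \left(-4\right)^{3} = -64$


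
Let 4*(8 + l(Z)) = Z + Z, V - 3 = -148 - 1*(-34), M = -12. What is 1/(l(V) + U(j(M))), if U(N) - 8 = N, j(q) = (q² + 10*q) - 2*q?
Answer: -2/15 ≈ -0.13333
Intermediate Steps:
j(q) = q² + 8*q
U(N) = 8 + N
V = -111 (V = 3 + (-148 - 1*(-34)) = 3 + (-148 + 34) = 3 - 114 = -111)
l(Z) = -8 + Z/2 (l(Z) = -8 + (Z + Z)/4 = -8 + (2*Z)/4 = -8 + Z/2)
1/(l(V) + U(j(M))) = 1/((-8 + (½)*(-111)) + (8 - 12*(8 - 12))) = 1/((-8 - 111/2) + (8 - 12*(-4))) = 1/(-127/2 + (8 + 48)) = 1/(-127/2 + 56) = 1/(-15/2) = -2/15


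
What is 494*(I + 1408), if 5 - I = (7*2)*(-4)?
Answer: 725686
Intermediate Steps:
I = 61 (I = 5 - 7*2*(-4) = 5 - 14*(-4) = 5 - 1*(-56) = 5 + 56 = 61)
494*(I + 1408) = 494*(61 + 1408) = 494*1469 = 725686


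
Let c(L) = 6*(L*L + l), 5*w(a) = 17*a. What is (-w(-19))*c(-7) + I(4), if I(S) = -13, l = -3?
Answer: 89083/5 ≈ 17817.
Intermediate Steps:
w(a) = 17*a/5 (w(a) = (17*a)/5 = 17*a/5)
c(L) = -18 + 6*L² (c(L) = 6*(L*L - 3) = 6*(L² - 3) = 6*(-3 + L²) = -18 + 6*L²)
(-w(-19))*c(-7) + I(4) = (-17*(-19)/5)*(-18 + 6*(-7)²) - 13 = (-1*(-323/5))*(-18 + 6*49) - 13 = 323*(-18 + 294)/5 - 13 = (323/5)*276 - 13 = 89148/5 - 13 = 89083/5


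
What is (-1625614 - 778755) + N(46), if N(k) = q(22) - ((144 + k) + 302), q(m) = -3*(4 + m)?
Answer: -2404939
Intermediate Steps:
q(m) = -12 - 3*m
N(k) = -524 - k (N(k) = (-12 - 3*22) - ((144 + k) + 302) = (-12 - 66) - (446 + k) = -78 + (-446 - k) = -524 - k)
(-1625614 - 778755) + N(46) = (-1625614 - 778755) + (-524 - 1*46) = -2404369 + (-524 - 46) = -2404369 - 570 = -2404939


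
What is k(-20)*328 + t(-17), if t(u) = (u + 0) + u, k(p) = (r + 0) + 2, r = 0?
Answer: 622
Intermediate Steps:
k(p) = 2 (k(p) = (0 + 0) + 2 = 0 + 2 = 2)
t(u) = 2*u (t(u) = u + u = 2*u)
k(-20)*328 + t(-17) = 2*328 + 2*(-17) = 656 - 34 = 622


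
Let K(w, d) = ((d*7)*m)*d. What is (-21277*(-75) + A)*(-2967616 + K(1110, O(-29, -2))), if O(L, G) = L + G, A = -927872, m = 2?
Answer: -1973093662286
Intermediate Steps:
O(L, G) = G + L
K(w, d) = 14*d**2 (K(w, d) = ((d*7)*2)*d = ((7*d)*2)*d = (14*d)*d = 14*d**2)
(-21277*(-75) + A)*(-2967616 + K(1110, O(-29, -2))) = (-21277*(-75) - 927872)*(-2967616 + 14*(-2 - 29)**2) = (1595775 - 927872)*(-2967616 + 14*(-31)**2) = 667903*(-2967616 + 14*961) = 667903*(-2967616 + 13454) = 667903*(-2954162) = -1973093662286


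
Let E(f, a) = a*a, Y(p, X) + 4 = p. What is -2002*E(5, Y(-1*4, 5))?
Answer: -128128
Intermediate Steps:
Y(p, X) = -4 + p
E(f, a) = a²
-2002*E(5, Y(-1*4, 5)) = -2002*(-4 - 1*4)² = -2002*(-4 - 4)² = -2002*(-8)² = -2002*64 = -128128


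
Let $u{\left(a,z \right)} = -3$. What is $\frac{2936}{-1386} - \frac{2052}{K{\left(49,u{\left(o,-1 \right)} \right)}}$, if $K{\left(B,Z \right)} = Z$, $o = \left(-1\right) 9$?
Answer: $\frac{472544}{693} \approx 681.88$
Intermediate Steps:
$o = -9$
$\frac{2936}{-1386} - \frac{2052}{K{\left(49,u{\left(o,-1 \right)} \right)}} = \frac{2936}{-1386} - \frac{2052}{-3} = 2936 \left(- \frac{1}{1386}\right) - -684 = - \frac{1468}{693} + 684 = \frac{472544}{693}$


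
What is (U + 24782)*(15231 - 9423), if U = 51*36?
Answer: 154597344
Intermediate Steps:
U = 1836
(U + 24782)*(15231 - 9423) = (1836 + 24782)*(15231 - 9423) = 26618*5808 = 154597344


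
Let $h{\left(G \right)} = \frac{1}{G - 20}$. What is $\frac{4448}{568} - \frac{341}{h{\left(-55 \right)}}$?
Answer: $\frac{1816381}{71} \approx 25583.0$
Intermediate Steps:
$h{\left(G \right)} = \frac{1}{-20 + G}$
$\frac{4448}{568} - \frac{341}{h{\left(-55 \right)}} = \frac{4448}{568} - \frac{341}{\frac{1}{-20 - 55}} = 4448 \cdot \frac{1}{568} - \frac{341}{\frac{1}{-75}} = \frac{556}{71} - \frac{341}{- \frac{1}{75}} = \frac{556}{71} - -25575 = \frac{556}{71} + 25575 = \frac{1816381}{71}$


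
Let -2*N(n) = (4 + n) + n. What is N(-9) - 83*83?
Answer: -6882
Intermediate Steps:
N(n) = -2 - n (N(n) = -((4 + n) + n)/2 = -(4 + 2*n)/2 = -2 - n)
N(-9) - 83*83 = (-2 - 1*(-9)) - 83*83 = (-2 + 9) - 6889 = 7 - 6889 = -6882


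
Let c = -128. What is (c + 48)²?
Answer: 6400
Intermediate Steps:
(c + 48)² = (-128 + 48)² = (-80)² = 6400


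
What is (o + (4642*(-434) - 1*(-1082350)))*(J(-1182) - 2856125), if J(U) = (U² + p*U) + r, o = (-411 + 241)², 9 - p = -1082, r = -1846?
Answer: 2484658981602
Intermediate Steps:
p = 1091 (p = 9 - 1*(-1082) = 9 + 1082 = 1091)
o = 28900 (o = (-170)² = 28900)
J(U) = -1846 + U² + 1091*U (J(U) = (U² + 1091*U) - 1846 = -1846 + U² + 1091*U)
(o + (4642*(-434) - 1*(-1082350)))*(J(-1182) - 2856125) = (28900 + (4642*(-434) - 1*(-1082350)))*((-1846 + (-1182)² + 1091*(-1182)) - 2856125) = (28900 + (-2014628 + 1082350))*((-1846 + 1397124 - 1289562) - 2856125) = (28900 - 932278)*(105716 - 2856125) = -903378*(-2750409) = 2484658981602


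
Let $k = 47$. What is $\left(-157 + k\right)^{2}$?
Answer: $12100$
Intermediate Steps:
$\left(-157 + k\right)^{2} = \left(-157 + 47\right)^{2} = \left(-110\right)^{2} = 12100$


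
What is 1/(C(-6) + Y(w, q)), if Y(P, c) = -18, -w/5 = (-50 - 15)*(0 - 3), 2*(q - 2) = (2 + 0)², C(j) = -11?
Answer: -1/29 ≈ -0.034483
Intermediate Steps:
q = 4 (q = 2 + (2 + 0)²/2 = 2 + (½)*2² = 2 + (½)*4 = 2 + 2 = 4)
w = -975 (w = -5*(-50 - 15)*(0 - 3) = -(-325)*(-3) = -5*195 = -975)
1/(C(-6) + Y(w, q)) = 1/(-11 - 18) = 1/(-29) = -1/29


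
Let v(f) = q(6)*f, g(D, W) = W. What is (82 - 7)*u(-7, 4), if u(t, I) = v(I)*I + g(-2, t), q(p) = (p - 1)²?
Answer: 29475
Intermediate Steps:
q(p) = (-1 + p)²
v(f) = 25*f (v(f) = (-1 + 6)²*f = 5²*f = 25*f)
u(t, I) = t + 25*I² (u(t, I) = (25*I)*I + t = 25*I² + t = t + 25*I²)
(82 - 7)*u(-7, 4) = (82 - 7)*(-7 + 25*4²) = 75*(-7 + 25*16) = 75*(-7 + 400) = 75*393 = 29475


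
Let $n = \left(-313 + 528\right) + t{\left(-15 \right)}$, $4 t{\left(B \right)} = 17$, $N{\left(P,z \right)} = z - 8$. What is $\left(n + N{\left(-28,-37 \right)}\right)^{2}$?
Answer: $\frac{485809}{16} \approx 30363.0$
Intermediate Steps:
$N{\left(P,z \right)} = -8 + z$ ($N{\left(P,z \right)} = z - 8 = -8 + z$)
$t{\left(B \right)} = \frac{17}{4}$ ($t{\left(B \right)} = \frac{1}{4} \cdot 17 = \frac{17}{4}$)
$n = \frac{877}{4}$ ($n = \left(-313 + 528\right) + \frac{17}{4} = 215 + \frac{17}{4} = \frac{877}{4} \approx 219.25$)
$\left(n + N{\left(-28,-37 \right)}\right)^{2} = \left(\frac{877}{4} - 45\right)^{2} = \left(\frac{697}{4}\right)^{2} = \frac{485809}{16}$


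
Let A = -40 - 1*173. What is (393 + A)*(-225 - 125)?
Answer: -63000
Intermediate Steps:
A = -213 (A = -40 - 173 = -213)
(393 + A)*(-225 - 125) = (393 - 213)*(-225 - 125) = 180*(-350) = -63000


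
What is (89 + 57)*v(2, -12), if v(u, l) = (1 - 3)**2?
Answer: 584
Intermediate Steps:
v(u, l) = 4 (v(u, l) = (-2)**2 = 4)
(89 + 57)*v(2, -12) = (89 + 57)*4 = 146*4 = 584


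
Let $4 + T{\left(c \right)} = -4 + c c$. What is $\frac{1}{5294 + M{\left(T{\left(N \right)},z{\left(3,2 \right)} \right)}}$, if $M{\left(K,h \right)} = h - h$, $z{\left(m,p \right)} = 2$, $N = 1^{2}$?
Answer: $\frac{1}{5294} \approx 0.00018889$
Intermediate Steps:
$N = 1$
$T{\left(c \right)} = -8 + c^{2}$ ($T{\left(c \right)} = -4 + \left(-4 + c c\right) = -4 + \left(-4 + c^{2}\right) = -8 + c^{2}$)
$M{\left(K,h \right)} = 0$
$\frac{1}{5294 + M{\left(T{\left(N \right)},z{\left(3,2 \right)} \right)}} = \frac{1}{5294 + 0} = \frac{1}{5294}$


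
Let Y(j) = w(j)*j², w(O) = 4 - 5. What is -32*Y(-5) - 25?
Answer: 775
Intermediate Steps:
w(O) = -1
Y(j) = -j²
-32*Y(-5) - 25 = -(-32)*(-5)² - 25 = -(-32)*25 - 25 = -32*(-25) - 25 = 800 - 25 = 775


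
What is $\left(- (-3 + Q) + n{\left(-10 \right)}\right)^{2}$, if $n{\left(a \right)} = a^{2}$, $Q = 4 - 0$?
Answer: $9801$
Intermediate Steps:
$Q = 4$ ($Q = 4 + 0 = 4$)
$\left(- (-3 + Q) + n{\left(-10 \right)}\right)^{2} = \left(- (-3 + 4) + \left(-10\right)^{2}\right)^{2} = \left(\left(-1\right) 1 + 100\right)^{2} = \left(-1 + 100\right)^{2} = 99^{2} = 9801$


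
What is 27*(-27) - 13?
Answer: -742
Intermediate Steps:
27*(-27) - 13 = -729 - 13 = -742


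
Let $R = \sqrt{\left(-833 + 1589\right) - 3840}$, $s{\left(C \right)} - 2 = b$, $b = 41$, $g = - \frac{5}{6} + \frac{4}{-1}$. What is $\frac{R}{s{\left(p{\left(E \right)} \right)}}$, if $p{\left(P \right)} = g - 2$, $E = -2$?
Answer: $\frac{2 i \sqrt{771}}{43} \approx 1.2915 i$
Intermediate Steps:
$g = - \frac{29}{6}$ ($g = \left(-5\right) \frac{1}{6} + 4 \left(-1\right) = - \frac{5}{6} - 4 = - \frac{29}{6} \approx -4.8333$)
$p{\left(P \right)} = - \frac{41}{6}$ ($p{\left(P \right)} = - \frac{29}{6} - 2 = - \frac{41}{6}$)
$s{\left(C \right)} = 43$ ($s{\left(C \right)} = 2 + 41 = 43$)
$R = 2 i \sqrt{771}$ ($R = \sqrt{756 - 3840} = \sqrt{-3084} = 2 i \sqrt{771} \approx 55.534 i$)
$\frac{R}{s{\left(p{\left(E \right)} \right)}} = \frac{2 i \sqrt{771}}{43}$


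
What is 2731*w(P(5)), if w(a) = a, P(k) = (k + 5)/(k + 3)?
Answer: 13655/4 ≈ 3413.8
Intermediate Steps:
P(k) = (5 + k)/(3 + k)
2731*w(P(5)) = 2731*((5 + 5)/(3 + 5)) = 2731*(10/8) = 2731*((⅛)*10) = 2731*(5/4) = 13655/4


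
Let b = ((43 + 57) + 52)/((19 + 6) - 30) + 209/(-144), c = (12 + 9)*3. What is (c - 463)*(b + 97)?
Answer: -234535/9 ≈ -26059.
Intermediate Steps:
c = 63 (c = 21*3 = 63)
b = -22933/720 (b = (100 + 52)/(25 - 30) + 209*(-1/144) = 152/(-5) - 209/144 = 152*(-1/5) - 209/144 = -152/5 - 209/144 = -22933/720 ≈ -31.851)
(c - 463)*(b + 97) = (63 - 463)*(-22933/720 + 97) = -400*46907/720 = -234535/9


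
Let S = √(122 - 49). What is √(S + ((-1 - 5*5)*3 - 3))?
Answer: √(-81 + √73) ≈ 8.5121*I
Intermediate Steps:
S = √73 ≈ 8.5440
√(S + ((-1 - 5*5)*3 - 3)) = √(√73 + ((-1 - 5*5)*3 - 3)) = √(√73 + ((-1 - 25)*3 - 3)) = √(√73 + (-26*3 - 3)) = √(√73 + (-78 - 3)) = √(√73 - 81) = √(-81 + √73)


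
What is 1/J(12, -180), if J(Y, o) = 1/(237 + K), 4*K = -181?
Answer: 767/4 ≈ 191.75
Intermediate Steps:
K = -181/4 (K = (¼)*(-181) = -181/4 ≈ -45.250)
J(Y, o) = 4/767 (J(Y, o) = 1/(237 - 181/4) = 1/(767/4) = 4/767)
1/J(12, -180) = 1/(4/767) = 767/4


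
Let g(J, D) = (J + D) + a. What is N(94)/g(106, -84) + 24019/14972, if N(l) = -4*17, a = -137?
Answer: 3780281/1721780 ≈ 2.1956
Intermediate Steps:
N(l) = -68
g(J, D) = -137 + D + J (g(J, D) = (J + D) - 137 = (D + J) - 137 = -137 + D + J)
N(94)/g(106, -84) + 24019/14972 = -68/(-137 - 84 + 106) + 24019/14972 = -68/(-115) + 24019*(1/14972) = -68*(-1/115) + 24019/14972 = 68/115 + 24019/14972 = 3780281/1721780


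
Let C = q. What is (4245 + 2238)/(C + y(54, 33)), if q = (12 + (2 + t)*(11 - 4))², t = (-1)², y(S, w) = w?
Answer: 2161/374 ≈ 5.7781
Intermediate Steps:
t = 1
q = 1089 (q = (12 + (2 + 1)*(11 - 4))² = (12 + 3*7)² = (12 + 21)² = 33² = 1089)
C = 1089
(4245 + 2238)/(C + y(54, 33)) = (4245 + 2238)/(1089 + 33) = 6483/1122 = 6483*(1/1122) = 2161/374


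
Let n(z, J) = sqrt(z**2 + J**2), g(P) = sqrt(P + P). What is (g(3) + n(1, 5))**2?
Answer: 32 + 4*sqrt(39) ≈ 56.980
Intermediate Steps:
g(P) = sqrt(2)*sqrt(P) (g(P) = sqrt(2*P) = sqrt(2)*sqrt(P))
n(z, J) = sqrt(J**2 + z**2)
(g(3) + n(1, 5))**2 = (sqrt(2)*sqrt(3) + sqrt(5**2 + 1**2))**2 = (sqrt(6) + sqrt(25 + 1))**2 = (sqrt(6) + sqrt(26))**2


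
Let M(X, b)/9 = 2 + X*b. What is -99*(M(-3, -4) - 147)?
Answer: 2079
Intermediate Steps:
M(X, b) = 18 + 9*X*b (M(X, b) = 9*(2 + X*b) = 18 + 9*X*b)
-99*(M(-3, -4) - 147) = -99*((18 + 9*(-3)*(-4)) - 147) = -99*((18 + 108) - 147) = -99*(126 - 147) = -99*(-21) = 2079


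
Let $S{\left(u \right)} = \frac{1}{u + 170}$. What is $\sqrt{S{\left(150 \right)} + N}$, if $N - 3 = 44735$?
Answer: $\frac{\sqrt{71580805}}{40} \approx 211.51$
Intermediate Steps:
$N = 44738$ ($N = 3 + 44735 = 44738$)
$S{\left(u \right)} = \frac{1}{170 + u}$
$\sqrt{S{\left(150 \right)} + N} = \sqrt{\frac{1}{170 + 150} + 44738} = \sqrt{\frac{1}{320} + 44738} = \sqrt{\frac{14316161}{320}} = \frac{\sqrt{71580805}}{40}$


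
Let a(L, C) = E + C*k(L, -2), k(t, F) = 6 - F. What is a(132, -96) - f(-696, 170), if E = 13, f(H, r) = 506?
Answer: -1261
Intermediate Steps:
a(L, C) = 13 + 8*C (a(L, C) = 13 + C*(6 - 1*(-2)) = 13 + C*(6 + 2) = 13 + C*8 = 13 + 8*C)
a(132, -96) - f(-696, 170) = (13 + 8*(-96)) - 1*506 = (13 - 768) - 506 = -755 - 506 = -1261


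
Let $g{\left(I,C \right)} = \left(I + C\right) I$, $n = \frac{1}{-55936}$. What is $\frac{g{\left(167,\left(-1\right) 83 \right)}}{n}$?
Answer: $-784670208$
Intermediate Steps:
$n = - \frac{1}{55936} \approx -1.7878 \cdot 10^{-5}$
$g{\left(I,C \right)} = I \left(C + I\right)$ ($g{\left(I,C \right)} = \left(C + I\right) I = I \left(C + I\right)$)
$\frac{g{\left(167,\left(-1\right) 83 \right)}}{n} = \frac{167 \left(\left(-1\right) 83 + 167\right)}{- \frac{1}{55936}} = 167 \left(-83 + 167\right) \left(-55936\right) = 167 \cdot 84 \left(-55936\right) = 14028 \left(-55936\right) = -784670208$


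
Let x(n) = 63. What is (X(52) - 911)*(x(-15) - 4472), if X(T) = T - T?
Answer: 4016599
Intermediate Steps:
X(T) = 0
(X(52) - 911)*(x(-15) - 4472) = (0 - 911)*(63 - 4472) = -911*(-4409) = 4016599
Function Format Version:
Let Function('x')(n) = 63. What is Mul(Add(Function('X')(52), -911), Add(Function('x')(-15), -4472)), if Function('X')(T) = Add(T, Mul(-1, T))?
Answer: 4016599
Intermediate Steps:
Function('X')(T) = 0
Mul(Add(Function('X')(52), -911), Add(Function('x')(-15), -4472)) = Mul(Add(0, -911), Add(63, -4472)) = Mul(-911, -4409) = 4016599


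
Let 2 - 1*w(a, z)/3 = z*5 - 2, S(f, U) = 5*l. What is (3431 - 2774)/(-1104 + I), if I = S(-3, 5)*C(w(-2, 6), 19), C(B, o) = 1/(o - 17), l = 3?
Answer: -438/731 ≈ -0.59918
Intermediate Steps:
S(f, U) = 15 (S(f, U) = 5*3 = 15)
w(a, z) = 12 - 15*z (w(a, z) = 6 - 3*(z*5 - 2) = 6 - 3*(5*z - 2) = 6 - 3*(-2 + 5*z) = 6 + (6 - 15*z) = 12 - 15*z)
C(B, o) = 1/(-17 + o)
I = 15/2 (I = 15/(-17 + 19) = 15/2 ≈ 7.5000)
(3431 - 2774)/(-1104 + I) = (3431 - 2774)/(-1104 + 15/2) = 657/(-2193/2) = 657*(-2/2193) = -438/731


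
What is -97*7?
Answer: -679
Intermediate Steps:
-97*7 = -1*679 = -679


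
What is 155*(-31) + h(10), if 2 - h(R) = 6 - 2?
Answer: -4807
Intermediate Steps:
h(R) = -2 (h(R) = 2 - (6 - 2) = 2 - 1*4 = 2 - 4 = -2)
155*(-31) + h(10) = 155*(-31) - 2 = -4805 - 2 = -4807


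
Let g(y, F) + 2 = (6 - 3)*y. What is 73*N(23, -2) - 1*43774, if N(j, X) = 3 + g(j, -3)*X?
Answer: -53337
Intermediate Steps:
g(y, F) = -2 + 3*y (g(y, F) = -2 + (6 - 3)*y = -2 + 3*y)
N(j, X) = 3 + X*(-2 + 3*j) (N(j, X) = 3 + (-2 + 3*j)*X = 3 + X*(-2 + 3*j))
73*N(23, -2) - 1*43774 = 73*(3 - 2*(-2 + 3*23)) - 1*43774 = 73*(3 - 2*(-2 + 69)) - 43774 = 73*(3 - 2*67) - 43774 = 73*(3 - 134) - 43774 = 73*(-131) - 43774 = -9563 - 43774 = -53337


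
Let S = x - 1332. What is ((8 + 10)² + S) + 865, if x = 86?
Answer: -57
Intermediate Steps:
S = -1246 (S = 86 - 1332 = -1246)
((8 + 10)² + S) + 865 = ((8 + 10)² - 1246) + 865 = (18² - 1246) + 865 = (324 - 1246) + 865 = -922 + 865 = -57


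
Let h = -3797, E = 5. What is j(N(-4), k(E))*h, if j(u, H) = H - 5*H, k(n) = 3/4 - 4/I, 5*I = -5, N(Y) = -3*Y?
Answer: 72143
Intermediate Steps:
I = -1 (I = (⅕)*(-5) = -1)
k(n) = 19/4 (k(n) = 3/4 - 4/(-1) = 3*(¼) - 4*(-1) = ¾ + 4 = 19/4)
j(u, H) = -4*H
j(N(-4), k(E))*h = -4*19/4*(-3797) = -19*(-3797) = 72143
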